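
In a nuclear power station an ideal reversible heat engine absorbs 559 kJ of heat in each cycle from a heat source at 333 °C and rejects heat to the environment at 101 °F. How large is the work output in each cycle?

T_H = 333 °C → 333 + 273.15 = 606.15 K.
T_C = 101 °F → (101 − 32) × 5/9 = 38.33 °C = 311.48 K.
For a reversible engine, η = 1 − T_C/T_H = 1 − 311.48/606.15 = 0.4861.
W = η·Q_H = 0.4861 × 559 = 271.7 kJ.

W ≈ 271.7 kJ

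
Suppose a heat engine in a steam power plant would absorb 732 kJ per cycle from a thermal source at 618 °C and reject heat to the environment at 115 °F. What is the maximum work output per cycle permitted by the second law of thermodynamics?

T_H = 618 °C → 618 + 273.15 = 891.15 K.
T_C = 115 °F → (115 − 32) × 5/9 = 46.11 °C = 319.26 K.
By the Carnot theorem, η_max = 1 − T_C/T_H = 1 − 319.26/891.15 = 0.6417.
W_max = η_max · Q_H = 0.6417 × 732 = 470 kJ.

W_max ≈ 470 kJ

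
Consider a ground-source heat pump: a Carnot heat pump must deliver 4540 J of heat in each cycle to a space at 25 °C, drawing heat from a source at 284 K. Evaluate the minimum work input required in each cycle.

T_H = 25 °C → 25 + 273.15 = 298.15 K.
Reversible heating COP: COP_HP = T_H/(T_H − T_C) = 298.15/14.15 = 21.0707.
W = Q_H/COP_HP = 4540/21.0707 = 215 J.

W_in ≈ 215 J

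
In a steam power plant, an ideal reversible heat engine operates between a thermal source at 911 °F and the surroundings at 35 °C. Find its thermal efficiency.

η ≈ 0.595

T_H = 911 °F → (911 − 32) × 5/9 = 488.33 °C = 761.48 K.
T_C = 35 °C → 35 + 273.15 = 308.15 K.
For a reversible engine, η = 1 − T_C/T_H = 1 − 308.15/761.48 = 0.595.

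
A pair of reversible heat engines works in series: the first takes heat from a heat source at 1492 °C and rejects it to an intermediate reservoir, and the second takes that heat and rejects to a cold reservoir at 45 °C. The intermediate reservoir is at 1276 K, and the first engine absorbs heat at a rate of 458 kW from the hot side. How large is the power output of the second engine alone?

T_H = 1492 °C → 1492 + 273.15 = 1765.15 K.
T_C = 45 °C → 45 + 273.15 = 318.15 K.
Heat entering the second stage: Q_m = Q_H·(T_m/T_H) = 458 × 1276.00/1765.15 = 331.1 kW.
Second-stage efficiency η₂ = 1 − T_C/T_m = 1 − 318.15/1276.00 = 0.7507, so W₂ = η₂·Q_m = 248.5 kW.

Ẇ₂ ≈ 248.5 kW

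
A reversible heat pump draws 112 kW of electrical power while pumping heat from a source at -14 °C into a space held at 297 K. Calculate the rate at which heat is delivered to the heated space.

Q̇_H ≈ 879 kW

T_C = -14 °C → -14 + 273.15 = 259.15 K.
Reversible heating COP: COP_HP = T_H/(T_H − T_C) = 297.00/37.85 = 7.8468.
Q_H = COP_HP · W = 7.8468 × 112 = 879 kW.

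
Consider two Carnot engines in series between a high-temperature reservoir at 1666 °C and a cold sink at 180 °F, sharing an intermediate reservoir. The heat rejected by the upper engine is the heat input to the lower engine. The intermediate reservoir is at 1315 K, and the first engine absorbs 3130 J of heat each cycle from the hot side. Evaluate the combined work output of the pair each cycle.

T_H = 1666 °C → 1666 + 273.15 = 1939.15 K.
T_C = 180 °F → (180 − 32) × 5/9 = 82.22 °C = 355.37 K.
Two reversible stages in series are equivalent to a single Carnot engine between T_H and T_C, so η_total = 1 − T_C/T_H = 1 − 355.37/1939.15 = 0.8167.
W_total = η_total · Q_H = 0.8167 × 3130 = 2560 J.

W_total ≈ 2560 J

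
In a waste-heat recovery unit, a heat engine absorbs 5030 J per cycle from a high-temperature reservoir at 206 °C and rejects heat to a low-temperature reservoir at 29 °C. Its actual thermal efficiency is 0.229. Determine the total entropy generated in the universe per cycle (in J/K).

ΔS_univ ≈ 2.34 J/K

T_H = 206 °C → 206 + 273.15 = 479.15 K.
T_C = 29 °C → 29 + 273.15 = 302.15 K.
W = η·Q_H = 0.229 × 5030 = 1152 J, so Q_C = Q_H − W = 3878 J.
Reservoir entropy changes: ΔS_H = −Q_H/T_H = −5030/479.15 = -10.50 J/K and ΔS_C = +Q_C/T_C = 3878/302.15 = 12.84 J/K.
ΔS_univ = −Q_H/T_H + Q_C/T_C = 2.34 J/K (> 0, since η = 0.229 < η_Carnot = 0.369).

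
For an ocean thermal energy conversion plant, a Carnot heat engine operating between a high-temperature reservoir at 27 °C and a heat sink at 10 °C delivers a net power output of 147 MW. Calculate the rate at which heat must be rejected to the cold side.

T_H = 27 °C → 27 + 273.15 = 300.15 K.
T_C = 10 °C → 10 + 273.15 = 283.15 K.
For a reversible engine, η = 1 − T_C/T_H = 1 − 283.15/300.15 = 0.0566.
Since Q_C/Q_H = T_C/T_H and Q_H = W/η, Q_C = W·T_C/(T_H − T_C) = 147 × 283.15/17.00 = 2448 MW.

Q̇_C ≈ 2448 MW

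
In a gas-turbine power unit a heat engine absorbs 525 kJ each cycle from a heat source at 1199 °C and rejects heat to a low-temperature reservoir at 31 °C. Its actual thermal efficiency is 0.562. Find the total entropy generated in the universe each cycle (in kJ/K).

T_H = 1199 °C → 1199 + 273.15 = 1472.15 K.
T_C = 31 °C → 31 + 273.15 = 304.15 K.
W = η·Q_H = 0.562 × 525 = 295.1 kJ, so Q_C = Q_H − W = 229.9 kJ.
Reservoir entropy changes: ΔS_H = −Q_H/T_H = −525/1472.15 = -0.3566 kJ/K and ΔS_C = +Q_C/T_C = 229.9/304.15 = 0.7560 kJ/K.
ΔS_univ = −Q_H/T_H + Q_C/T_C = 0.399 kJ/K (> 0, since η = 0.562 < η_Carnot = 0.793).

ΔS_univ ≈ 0.399 kJ/K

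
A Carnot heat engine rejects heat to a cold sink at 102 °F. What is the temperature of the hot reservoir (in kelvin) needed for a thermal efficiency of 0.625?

T_C = 102 °F → (102 − 32) × 5/9 = 38.89 °C = 312.04 K.
From η = 1 − T_C/T_H, solving for T_H gives T_H = T_C/(1 − η) = 312.04/(1 − 0.625) = 832.1 K.

T_H ≈ 832.1 K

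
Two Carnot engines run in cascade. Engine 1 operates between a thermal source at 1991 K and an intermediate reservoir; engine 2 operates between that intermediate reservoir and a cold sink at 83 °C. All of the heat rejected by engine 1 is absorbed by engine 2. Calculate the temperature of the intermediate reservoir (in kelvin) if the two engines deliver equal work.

T_m ≈ 1170 K

T_C = 83 °C → 83 + 273.15 = 356.15 K.
For reversible stages Q_m = Q_H·(T_m/T_H). Setting W₁ = Q_H(1 − T_m/T_H) equal to W₂ = Q_m(1 − T_C/T_m) = Q_H·(T_m − T_C)/T_H gives T_H − T_m = T_m − T_C, so T_m = (T_H + T_C)/2 = (1991.00 + 356.15)/2 = 1170 K.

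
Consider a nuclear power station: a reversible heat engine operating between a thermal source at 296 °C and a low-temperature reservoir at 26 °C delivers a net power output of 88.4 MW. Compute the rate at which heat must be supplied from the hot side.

T_H = 296 °C → 296 + 273.15 = 569.15 K.
T_C = 26 °C → 26 + 273.15 = 299.15 K.
For a reversible engine, η = 1 − T_C/T_H = 1 − 299.15/569.15 = 0.4744.
Q_H = W/η = 88.4/0.4744 = 186.3 MW.

Q̇_H ≈ 186.3 MW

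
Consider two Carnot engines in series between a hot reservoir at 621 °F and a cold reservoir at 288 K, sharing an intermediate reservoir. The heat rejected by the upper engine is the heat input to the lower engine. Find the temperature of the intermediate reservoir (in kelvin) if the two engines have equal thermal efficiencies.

T_H = 621 °F → (621 − 32) × 5/9 = 327.22 °C = 600.37 K.
Equal efficiencies require 1 − T_m/T_H = 1 − T_C/T_m, i.e. T_m/T_H = T_C/T_m, so T_m = √(T_H·T_C) = √(600.37 × 288.00) = 416 K.

T_m ≈ 416 K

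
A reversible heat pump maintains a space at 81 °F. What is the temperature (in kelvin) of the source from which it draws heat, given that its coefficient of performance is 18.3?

T_H = 81 °F → (81 − 32) × 5/9 = 27.22 °C = 300.37 K.
COP_HP = T_H/(T_H − T_C) ⇒ T_C = T_H·(COP_HP − 1)/COP_HP = 300.37 × (18.3 − 1)/18.3 = 284 K.

T_C ≈ 284 K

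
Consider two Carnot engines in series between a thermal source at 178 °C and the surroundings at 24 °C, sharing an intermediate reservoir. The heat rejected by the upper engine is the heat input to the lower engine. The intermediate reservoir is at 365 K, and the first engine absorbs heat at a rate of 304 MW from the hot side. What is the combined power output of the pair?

T_H = 178 °C → 178 + 273.15 = 451.15 K.
T_C = 24 °C → 24 + 273.15 = 297.15 K.
Two reversible stages in series are equivalent to a single Carnot engine between T_H and T_C, so η_total = 1 − T_C/T_H = 1 − 297.15/451.15 = 0.3413.
W_total = η_total · Q_H = 0.3413 × 304 = 104 MW.

Ẇ_total ≈ 104 MW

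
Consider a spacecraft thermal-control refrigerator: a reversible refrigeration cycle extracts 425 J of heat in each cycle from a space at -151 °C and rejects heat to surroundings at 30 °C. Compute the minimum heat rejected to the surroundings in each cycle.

T_H = 30 °C → 30 + 273.15 = 303.15 K.
T_C = -151 °C → -151 + 273.15 = 122.15 K.
For a reversible cycle Q_H/Q_C = T_H/T_C, so Q_H = Q_C·T_H/T_C = 425 × 303.15/122.15 = 1050 J.

Q_H ≈ 1050 J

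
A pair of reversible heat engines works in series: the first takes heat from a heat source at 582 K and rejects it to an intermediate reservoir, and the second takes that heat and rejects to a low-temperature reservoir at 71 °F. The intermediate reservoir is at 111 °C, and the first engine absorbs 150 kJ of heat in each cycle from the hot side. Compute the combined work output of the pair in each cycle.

W_total ≈ 74.02 kJ

T_C = 71 °F → (71 − 32) × 5/9 = 21.67 °C = 294.82 K.
Two reversible stages in series are equivalent to a single Carnot engine between T_H and T_C, so η_total = 1 − T_C/T_H = 1 − 294.82/582.00 = 0.4934.
W_total = η_total · Q_H = 0.4934 × 150 = 74.02 kJ.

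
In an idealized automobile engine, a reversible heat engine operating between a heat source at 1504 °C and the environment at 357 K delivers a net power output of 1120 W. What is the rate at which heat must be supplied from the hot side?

Q̇_H ≈ 1402 W

T_H = 1504 °C → 1504 + 273.15 = 1777.15 K.
The Carnot efficiency is η = 1 − T_C/T_H = 1 − 357.00/1777.15 = 0.7991.
Q_H = W/η = 1120/0.7991 = 1402 W.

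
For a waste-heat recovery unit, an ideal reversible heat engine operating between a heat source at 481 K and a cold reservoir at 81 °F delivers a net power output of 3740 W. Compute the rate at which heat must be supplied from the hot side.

Q̇_H ≈ 9960 W

T_C = 81 °F → (81 − 32) × 5/9 = 27.22 °C = 300.37 K.
Carnot efficiency: η = 1 − T_C/T_H = 1 − 300.37/481.00 = 0.3755.
Q_H = W/η = 3740/0.3755 = 9960 W.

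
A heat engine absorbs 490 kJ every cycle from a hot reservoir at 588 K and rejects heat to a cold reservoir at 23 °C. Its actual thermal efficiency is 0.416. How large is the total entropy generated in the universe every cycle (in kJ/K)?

ΔS_univ ≈ 0.133 kJ/K

T_C = 23 °C → 23 + 273.15 = 296.15 K.
W = η·Q_H = 0.416 × 490 = 203.8 kJ, so Q_C = Q_H − W = 286.2 kJ.
The hot reservoir loses entropy Q_H/T_H = 490/588.00 = 0.8333 kJ/K; the cold reservoir gains Q_C/T_C = 286.2/296.15 = 0.9663 kJ/K.
ΔS_univ = −Q_H/T_H + Q_C/T_C = 0.133 kJ/K (> 0, since η = 0.416 < η_Carnot = 0.496).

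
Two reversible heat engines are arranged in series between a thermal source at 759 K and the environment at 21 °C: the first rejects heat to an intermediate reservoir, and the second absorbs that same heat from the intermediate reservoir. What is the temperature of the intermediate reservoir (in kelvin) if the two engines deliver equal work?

T_m ≈ 527 K

T_C = 21 °C → 21 + 273.15 = 294.15 K.
For reversible stages Q_m = Q_H·(T_m/T_H). Setting W₁ = Q_H(1 − T_m/T_H) equal to W₂ = Q_m(1 − T_C/T_m) = Q_H·(T_m − T_C)/T_H gives T_H − T_m = T_m − T_C, so T_m = (T_H + T_C)/2 = (759.00 + 294.15)/2 = 527 K.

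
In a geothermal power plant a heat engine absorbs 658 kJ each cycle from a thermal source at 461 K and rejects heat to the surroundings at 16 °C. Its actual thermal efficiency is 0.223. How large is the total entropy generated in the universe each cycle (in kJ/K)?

ΔS_univ ≈ 0.341 kJ/K

T_C = 16 °C → 16 + 273.15 = 289.15 K.
W = η·Q_H = 0.223 × 658 = 146.7 kJ, so Q_C = Q_H − W = 511.3 kJ.
The hot reservoir loses entropy Q_H/T_H = 658/461.00 = 1.427 kJ/K; the cold reservoir gains Q_C/T_C = 511.3/289.15 = 1.768 kJ/K.
ΔS_univ = −Q_H/T_H + Q_C/T_C = 0.341 kJ/K (> 0, since η = 0.223 < η_Carnot = 0.373).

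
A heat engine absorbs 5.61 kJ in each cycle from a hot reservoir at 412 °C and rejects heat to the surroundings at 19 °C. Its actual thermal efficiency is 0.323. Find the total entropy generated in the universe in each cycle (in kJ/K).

ΔS_univ ≈ 0.004812 kJ/K

T_H = 412 °C → 412 + 273.15 = 685.15 K.
T_C = 19 °C → 19 + 273.15 = 292.15 K.
W = η·Q_H = 0.323 × 5.61 = 1.812 kJ, so Q_C = Q_H − W = 3.798 kJ.
Entropy balance on the reservoirs: −Q_H/T_H = -0.008188 kJ/K, +Q_C/T_C = 0.01300 kJ/K.
ΔS_univ = −Q_H/T_H + Q_C/T_C = 0.004812 kJ/K (> 0, since η = 0.323 < η_Carnot = 0.574).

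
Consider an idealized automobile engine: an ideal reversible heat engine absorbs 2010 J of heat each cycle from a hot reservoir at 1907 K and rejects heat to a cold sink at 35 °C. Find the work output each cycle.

W ≈ 1685 J

T_C = 35 °C → 35 + 273.15 = 308.15 K.
Carnot efficiency: η = 1 − T_C/T_H = 1 − 308.15/1907.00 = 0.8384.
W = η·Q_H = 0.8384 × 2010 = 1685 J.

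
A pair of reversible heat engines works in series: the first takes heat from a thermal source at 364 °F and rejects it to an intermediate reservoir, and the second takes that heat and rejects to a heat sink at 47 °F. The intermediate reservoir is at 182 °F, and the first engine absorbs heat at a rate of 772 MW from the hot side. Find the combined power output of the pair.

T_H = 364 °F → (364 − 32) × 5/9 = 184.44 °C = 457.59 K.
T_C = 47 °F → (47 − 32) × 5/9 = 8.33 °C = 281.48 K.
Two reversible stages in series are equivalent to a single Carnot engine between T_H and T_C, so η_total = 1 − T_C/T_H = 1 − 281.48/457.59 = 0.3849.
W_total = η_total · Q_H = 0.3849 × 772 = 297 MW.

Ẇ_total ≈ 297 MW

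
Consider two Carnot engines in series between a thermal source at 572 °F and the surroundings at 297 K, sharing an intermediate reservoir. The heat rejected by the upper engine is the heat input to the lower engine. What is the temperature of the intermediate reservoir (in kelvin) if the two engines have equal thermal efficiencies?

T_H = 572 °F → (572 − 32) × 5/9 = 300.00 °C = 573.15 K.
Equal efficiencies require 1 − T_m/T_H = 1 − T_C/T_m, i.e. T_m/T_H = T_C/T_m, so T_m = √(T_H·T_C) = √(573.15 × 297.00) = 413 K.

T_m ≈ 413 K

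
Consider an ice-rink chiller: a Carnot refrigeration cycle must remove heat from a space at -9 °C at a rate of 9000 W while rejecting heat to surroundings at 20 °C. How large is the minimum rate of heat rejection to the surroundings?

Q̇_H ≈ 9990 W

T_H = 20 °C → 20 + 273.15 = 293.15 K.
T_C = -9 °C → -9 + 273.15 = 264.15 K.
For a reversible cycle Q_H/Q_C = T_H/T_C, so Q_H = Q_C·T_H/T_C = 9000 × 293.15/264.15 = 9990 W.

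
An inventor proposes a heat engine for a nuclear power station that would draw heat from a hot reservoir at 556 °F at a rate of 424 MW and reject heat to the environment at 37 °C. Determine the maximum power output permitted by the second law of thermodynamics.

Ẇ_max ≈ 191 MW

T_H = 556 °F → (556 − 32) × 5/9 = 291.11 °C = 564.26 K.
T_C = 37 °C → 37 + 273.15 = 310.15 K.
The upper bound on efficiency is η_max = 1 − T_C/T_H = 1 − 310.15/564.26 = 0.4503.
W_max = η_max · Q_H = 0.4503 × 424 = 191 MW.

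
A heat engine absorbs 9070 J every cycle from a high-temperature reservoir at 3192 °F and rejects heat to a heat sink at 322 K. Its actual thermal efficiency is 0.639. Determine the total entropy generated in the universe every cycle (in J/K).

T_H = 3192 °F → (3192 − 32) × 5/9 = 1755.56 °C = 2028.71 K.
W = η·Q_H = 0.639 × 9070 = 5796 J, so Q_C = Q_H − W = 3274 J.
Reservoir entropy changes: ΔS_H = −Q_H/T_H = −9070/2028.71 = -4.471 J/K and ΔS_C = +Q_C/T_C = 3274/322.00 = 10.17 J/K.
ΔS_univ = −Q_H/T_H + Q_C/T_C = 5.70 J/K (> 0, since η = 0.639 < η_Carnot = 0.841).

ΔS_univ ≈ 5.70 J/K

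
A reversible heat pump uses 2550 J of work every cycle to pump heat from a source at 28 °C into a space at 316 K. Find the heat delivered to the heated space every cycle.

T_C = 28 °C → 28 + 273.15 = 301.15 K.
Reversible heating COP: COP_HP = T_H/(T_H − T_C) = 316.00/14.85 = 21.2795.
Q_H = COP_HP · W = 21.2795 × 2550 = 54260 J.

Q_H ≈ 54260 J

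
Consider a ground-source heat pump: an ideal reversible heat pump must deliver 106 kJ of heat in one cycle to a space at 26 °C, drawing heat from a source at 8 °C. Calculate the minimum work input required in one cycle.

T_H = 26 °C → 26 + 273.15 = 299.15 K.
T_C = 8 °C → 8 + 273.15 = 281.15 K.
The Carnot heat-pump COP is COP_HP = T_H/(T_H − T_C) = 299.15/18.00 = 16.6194.
W = Q_H/COP_HP = 106/16.6194 = 6.38 kJ.

W_in ≈ 6.38 kJ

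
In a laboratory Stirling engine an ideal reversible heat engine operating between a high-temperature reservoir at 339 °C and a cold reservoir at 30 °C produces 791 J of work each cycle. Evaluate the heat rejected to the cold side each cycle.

Q_C ≈ 776 J

T_H = 339 °C → 339 + 273.15 = 612.15 K.
T_C = 30 °C → 30 + 273.15 = 303.15 K.
η_rev = 1 − T_C/T_H = 1 − 303.15/612.15 = 0.5048.
Since Q_C/Q_H = T_C/T_H and Q_H = W/η, Q_C = W·T_C/(T_H − T_C) = 791 × 303.15/309.00 = 776 J.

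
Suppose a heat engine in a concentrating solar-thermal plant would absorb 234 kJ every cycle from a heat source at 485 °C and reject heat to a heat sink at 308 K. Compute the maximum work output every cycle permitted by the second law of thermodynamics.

W_max ≈ 138.9 kJ

T_H = 485 °C → 485 + 273.15 = 758.15 K.
By the Carnot theorem, η_max = 1 − T_C/T_H = 1 − 308.00/758.15 = 0.5937.
W_max = η_max · Q_H = 0.5937 × 234 = 138.9 kJ.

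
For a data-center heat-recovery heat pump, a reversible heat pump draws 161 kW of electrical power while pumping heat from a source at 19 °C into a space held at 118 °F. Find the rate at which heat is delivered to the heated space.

T_H = 118 °F → (118 − 32) × 5/9 = 47.78 °C = 320.93 K.
T_C = 19 °C → 19 + 273.15 = 292.15 K.
The Carnot heat-pump COP is COP_HP = T_H/(T_H − T_C) = 320.93/28.78 = 11.1519.
Q_H = COP_HP · W = 11.1519 × 161 = 1800 kW.

Q̇_H ≈ 1800 kW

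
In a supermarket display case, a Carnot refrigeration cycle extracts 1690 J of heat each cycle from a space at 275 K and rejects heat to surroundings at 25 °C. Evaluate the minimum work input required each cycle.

W_in ≈ 142 J

T_H = 25 °C → 25 + 273.15 = 298.15 K.
COP_R = T_C/(T_H − T_C) = 275.00/23.15 = 11.8790.
W = Q_C/COP_R = 1690/11.8790 = 142 J.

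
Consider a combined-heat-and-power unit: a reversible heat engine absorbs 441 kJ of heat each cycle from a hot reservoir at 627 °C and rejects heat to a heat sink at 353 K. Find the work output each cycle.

T_H = 627 °C → 627 + 273.15 = 900.15 K.
The Carnot efficiency is η = 1 − T_C/T_H = 1 − 353.00/900.15 = 0.6078.
W = η·Q_H = 0.6078 × 441 = 268.1 kJ.

W ≈ 268.1 kJ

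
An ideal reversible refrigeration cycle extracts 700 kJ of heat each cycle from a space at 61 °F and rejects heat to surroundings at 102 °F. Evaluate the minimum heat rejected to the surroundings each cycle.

Q_H ≈ 755 kJ

T_H = 102 °F → (102 − 32) × 5/9 = 38.89 °C = 312.04 K.
T_C = 61 °F → (61 − 32) × 5/9 = 16.11 °C = 289.26 K.
For a reversible cycle Q_H/Q_C = T_H/T_C, so Q_H = Q_C·T_H/T_C = 700 × 312.04/289.26 = 755 kJ.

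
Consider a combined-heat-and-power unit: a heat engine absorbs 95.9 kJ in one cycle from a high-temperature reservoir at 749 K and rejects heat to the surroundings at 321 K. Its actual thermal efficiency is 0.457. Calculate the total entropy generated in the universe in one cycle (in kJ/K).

ΔS_univ ≈ 0.03419 kJ/K

W = η·Q_H = 0.457 × 95.9 = 43.83 kJ, so Q_C = Q_H − W = 52.07 kJ.
Reservoir entropy changes: ΔS_H = −Q_H/T_H = −95.9/749.00 = -0.1280 kJ/K and ΔS_C = +Q_C/T_C = 52.07/321.00 = 0.1622 kJ/K.
ΔS_univ = −Q_H/T_H + Q_C/T_C = 0.03419 kJ/K (> 0, since η = 0.457 < η_Carnot = 0.571).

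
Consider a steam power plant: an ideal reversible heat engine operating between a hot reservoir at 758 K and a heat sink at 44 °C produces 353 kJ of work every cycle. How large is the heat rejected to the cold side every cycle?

T_C = 44 °C → 44 + 273.15 = 317.15 K.
Carnot efficiency: η = 1 − T_C/T_H = 1 − 317.15/758.00 = 0.5816.
Since Q_C/Q_H = T_C/T_H and Q_H = W/η, Q_C = W·T_C/(T_H − T_C) = 353 × 317.15/440.85 = 254 kJ.

Q_C ≈ 254 kJ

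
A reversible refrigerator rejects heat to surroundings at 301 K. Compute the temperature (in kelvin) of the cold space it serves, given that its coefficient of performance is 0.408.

COP_R = T_C/(T_H − T_C) ⇒ T_C = T_H·COP_R/(1 + COP_R) = 301.00 × 0.408/(1 + 0.408) = 87.2 K.

T_C ≈ 87.2 K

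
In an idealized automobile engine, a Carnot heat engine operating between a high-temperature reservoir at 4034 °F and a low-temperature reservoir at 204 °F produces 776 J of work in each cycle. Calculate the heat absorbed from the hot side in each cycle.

T_H = 4034 °F → (4034 − 32) × 5/9 = 2223.33 °C = 2496.48 K.
T_C = 204 °F → (204 − 32) × 5/9 = 95.56 °C = 368.71 K.
η_rev = 1 − T_C/T_H = 1 − 368.71/2496.48 = 0.8523.
Q_H = W/η = 776/0.8523 = 910 J.

Q_H ≈ 910 J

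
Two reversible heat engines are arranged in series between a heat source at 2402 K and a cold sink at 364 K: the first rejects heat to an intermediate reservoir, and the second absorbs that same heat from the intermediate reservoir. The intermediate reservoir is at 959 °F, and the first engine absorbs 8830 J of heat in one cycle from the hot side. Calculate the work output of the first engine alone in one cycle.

T_m = 959 °F → (959 − 32) × 5/9 = 515.00 °C = 788.15 K.
First-stage efficiency η₁ = 1 − T_m/T_H = 1 − 788.15/2402.00 = 0.6719.
W₁ = η₁·Q_H = 0.6719 × 8830 = 5933 J.

W₁ ≈ 5933 J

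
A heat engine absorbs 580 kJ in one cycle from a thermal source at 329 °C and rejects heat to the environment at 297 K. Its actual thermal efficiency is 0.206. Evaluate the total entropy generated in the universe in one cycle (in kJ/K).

T_H = 329 °C → 329 + 273.15 = 602.15 K.
W = η·Q_H = 0.206 × 580 = 119.5 kJ, so Q_C = Q_H − W = 460.5 kJ.
Entropy balance on the reservoirs: −Q_H/T_H = -0.9632 kJ/K, +Q_C/T_C = 1.551 kJ/K.
ΔS_univ = −Q_H/T_H + Q_C/T_C = 0.5874 kJ/K (> 0, since η = 0.206 < η_Carnot = 0.507).

ΔS_univ ≈ 0.5874 kJ/K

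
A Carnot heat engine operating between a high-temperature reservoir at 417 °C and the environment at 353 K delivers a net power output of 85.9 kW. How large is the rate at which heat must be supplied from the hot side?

Q̇_H ≈ 176 kW

T_H = 417 °C → 417 + 273.15 = 690.15 K.
For a reversible engine, η = 1 − T_C/T_H = 1 − 353.00/690.15 = 0.4885.
Q_H = W/η = 85.9/0.4885 = 176 kW.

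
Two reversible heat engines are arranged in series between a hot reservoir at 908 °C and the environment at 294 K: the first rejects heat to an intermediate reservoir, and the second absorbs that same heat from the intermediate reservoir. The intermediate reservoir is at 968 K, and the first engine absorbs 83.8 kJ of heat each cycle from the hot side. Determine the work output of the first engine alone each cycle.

W₁ ≈ 15.1 kJ

T_H = 908 °C → 908 + 273.15 = 1181.15 K.
First-stage efficiency η₁ = 1 − T_m/T_H = 1 − 968.00/1181.15 = 0.1805.
W₁ = η₁·Q_H = 0.1805 × 83.8 = 15.1 kJ.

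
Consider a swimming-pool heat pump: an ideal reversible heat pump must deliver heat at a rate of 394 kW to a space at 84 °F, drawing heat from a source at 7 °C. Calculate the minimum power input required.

Ẇ_in ≈ 28.6 kW

T_H = 84 °F → (84 − 32) × 5/9 = 28.89 °C = 302.04 K.
T_C = 7 °C → 7 + 273.15 = 280.15 K.
The Carnot heat-pump COP is COP_HP = T_H/(T_H − T_C) = 302.04/21.89 = 13.7987.
W = Q_H/COP_HP = 394/13.7987 = 28.6 kW.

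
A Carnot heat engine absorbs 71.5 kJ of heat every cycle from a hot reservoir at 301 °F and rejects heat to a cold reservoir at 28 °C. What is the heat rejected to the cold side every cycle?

T_H = 301 °F → (301 − 32) × 5/9 = 149.44 °C = 422.59 K.
T_C = 28 °C → 28 + 273.15 = 301.15 K.
Carnot efficiency: η = 1 − T_C/T_H = 1 − 301.15/422.59 = 0.2874.
For a reversible cycle Q_C/Q_H = T_C/T_H, so Q_C = 71.5 × 301.15/422.59 = 50.95 kJ.

Q_C ≈ 50.95 kJ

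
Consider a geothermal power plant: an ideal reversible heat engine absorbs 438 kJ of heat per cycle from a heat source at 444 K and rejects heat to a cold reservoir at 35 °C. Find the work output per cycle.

W ≈ 134 kJ

T_C = 35 °C → 35 + 273.15 = 308.15 K.
Since the cycle is reversible, η = 1 − T_C/T_H = 1 − 308.15/444.00 = 0.3060.
W = η·Q_H = 0.3060 × 438 = 134 kJ.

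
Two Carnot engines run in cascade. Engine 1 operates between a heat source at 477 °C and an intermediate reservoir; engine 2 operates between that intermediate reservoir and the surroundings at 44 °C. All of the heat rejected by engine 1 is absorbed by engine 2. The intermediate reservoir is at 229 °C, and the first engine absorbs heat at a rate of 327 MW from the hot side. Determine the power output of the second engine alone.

T_H = 477 °C → 477 + 273.15 = 750.15 K.
T_C = 44 °C → 44 + 273.15 = 317.15 K.
T_m = 229 °C → 229 + 273.15 = 502.15 K.
Heat entering the second stage: Q_m = Q_H·(T_m/T_H) = 327 × 502.15/750.15 = 219 MW.
Second-stage efficiency η₂ = 1 − T_C/T_m = 1 − 317.15/502.15 = 0.3684, so W₂ = η₂·Q_m = 80.6 MW.

Ẇ₂ ≈ 80.6 MW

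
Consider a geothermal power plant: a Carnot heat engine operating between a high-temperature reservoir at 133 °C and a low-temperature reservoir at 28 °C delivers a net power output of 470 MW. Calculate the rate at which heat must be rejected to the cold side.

T_H = 133 °C → 133 + 273.15 = 406.15 K.
T_C = 28 °C → 28 + 273.15 = 301.15 K.
For a reversible engine, η = 1 − T_C/T_H = 1 − 301.15/406.15 = 0.2585.
Since Q_C/Q_H = T_C/T_H and Q_H = W/η, Q_C = W·T_C/(T_H − T_C) = 470 × 301.15/105.00 = 1350 MW.

Q̇_C ≈ 1350 MW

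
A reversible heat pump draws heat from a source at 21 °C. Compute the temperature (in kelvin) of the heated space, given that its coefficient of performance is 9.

T_H ≈ 330.9 K

T_C = 21 °C → 21 + 273.15 = 294.15 K.
COP_HP = T_H/(T_H − T_C) ⇒ T_H = T_C·COP_HP/(COP_HP − 1) = 294.15 × 9/(9 − 1) = 330.9 K.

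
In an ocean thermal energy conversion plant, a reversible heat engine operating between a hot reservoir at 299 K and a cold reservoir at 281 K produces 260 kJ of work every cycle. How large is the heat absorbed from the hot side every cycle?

η_rev = 1 − T_C/T_H = 1 − 281.00/299.00 = 0.0602.
Q_H = W/η = 260/0.0602 = 4319 kJ.

Q_H ≈ 4319 kJ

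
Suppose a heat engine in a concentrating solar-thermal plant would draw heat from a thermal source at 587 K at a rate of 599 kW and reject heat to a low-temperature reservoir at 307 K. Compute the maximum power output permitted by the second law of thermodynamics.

No engine can exceed the Carnot limit: η_max = 1 − T_C/T_H = 1 − 307.00/587.00 = 0.4770.
W_max = η_max · Q_H = 0.4770 × 599 = 286 kW.

Ẇ_max ≈ 286 kW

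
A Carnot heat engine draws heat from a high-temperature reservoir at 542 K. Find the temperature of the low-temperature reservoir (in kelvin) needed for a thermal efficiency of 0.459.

T_C ≈ 293.2 K

From η = 1 − T_C/T_H, T_C = T_H·(1 − η) = 542.00 × (1 − 0.459) = 293.2 K.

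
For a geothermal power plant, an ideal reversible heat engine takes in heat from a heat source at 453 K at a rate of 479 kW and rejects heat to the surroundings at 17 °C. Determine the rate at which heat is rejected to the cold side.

Q̇_C ≈ 306.8 kW

T_C = 17 °C → 17 + 273.15 = 290.15 K.
Since the cycle is reversible, η = 1 − T_C/T_H = 1 − 290.15/453.00 = 0.3595.
For a reversible cycle Q_C/Q_H = T_C/T_H, so Q_C = 479 × 290.15/453.00 = 306.8 kW.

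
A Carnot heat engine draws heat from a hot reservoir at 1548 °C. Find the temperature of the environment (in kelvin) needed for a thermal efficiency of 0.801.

T_C ≈ 362.4 K

T_H = 1548 °C → 1548 + 273.15 = 1821.15 K.
From η = 1 − T_C/T_H, T_C = T_H·(1 − η) = 1821.15 × (1 − 0.801) = 362.4 K.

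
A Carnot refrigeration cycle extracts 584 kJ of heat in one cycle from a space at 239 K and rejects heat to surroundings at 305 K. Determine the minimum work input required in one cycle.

W_in ≈ 161 kJ

COP_R = T_C/(T_H − T_C) = 239.00/66.00 = 3.6212.
W = Q_C/COP_R = 584/3.6212 = 161 kJ.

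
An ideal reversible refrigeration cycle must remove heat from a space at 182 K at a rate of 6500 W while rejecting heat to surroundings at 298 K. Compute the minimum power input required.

Carnot COP: COP_R = T_C/(T_H − T_C) = 182.00/116.00 = 1.5690.
W = Q_C/COP_R = 6500/1.5690 = 4143 W.

Ẇ_in ≈ 4143 W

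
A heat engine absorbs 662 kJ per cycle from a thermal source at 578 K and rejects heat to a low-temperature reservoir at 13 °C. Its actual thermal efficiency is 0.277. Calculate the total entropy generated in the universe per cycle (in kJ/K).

T_C = 13 °C → 13 + 273.15 = 286.15 K.
W = η·Q_H = 0.277 × 662 = 183.4 kJ, so Q_C = Q_H − W = 478.6 kJ.
Entropy balance on the reservoirs: −Q_H/T_H = -1.145 kJ/K, +Q_C/T_C = 1.673 kJ/K.
ΔS_univ = −Q_H/T_H + Q_C/T_C = 0.5273 kJ/K (> 0, since η = 0.277 < η_Carnot = 0.505).

ΔS_univ ≈ 0.5273 kJ/K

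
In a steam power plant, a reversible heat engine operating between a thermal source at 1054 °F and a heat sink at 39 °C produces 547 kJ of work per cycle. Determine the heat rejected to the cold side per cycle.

Q_C ≈ 323 kJ

T_H = 1054 °F → (1054 − 32) × 5/9 = 567.78 °C = 840.93 K.
T_C = 39 °C → 39 + 273.15 = 312.15 K.
Carnot efficiency: η = 1 − T_C/T_H = 1 − 312.15/840.93 = 0.6288.
Since Q_C/Q_H = T_C/T_H and Q_H = W/η, Q_C = W·T_C/(T_H − T_C) = 547 × 312.15/528.78 = 323 kJ.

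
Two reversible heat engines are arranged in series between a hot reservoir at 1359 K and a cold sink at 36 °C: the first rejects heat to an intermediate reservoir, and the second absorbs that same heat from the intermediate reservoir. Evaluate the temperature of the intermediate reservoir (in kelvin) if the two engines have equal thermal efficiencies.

T_m ≈ 648.2 K

T_C = 36 °C → 36 + 273.15 = 309.15 K.
Equal efficiencies require 1 − T_m/T_H = 1 − T_C/T_m, i.e. T_m/T_H = T_C/T_m, so T_m = √(T_H·T_C) = √(1359.00 × 309.15) = 648.2 K.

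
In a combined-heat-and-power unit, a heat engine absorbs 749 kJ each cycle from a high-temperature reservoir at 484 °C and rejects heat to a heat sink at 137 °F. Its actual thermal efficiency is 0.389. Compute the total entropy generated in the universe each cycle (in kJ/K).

ΔS_univ ≈ 0.391 kJ/K

T_H = 484 °C → 484 + 273.15 = 757.15 K.
T_C = 137 °F → (137 − 32) × 5/9 = 58.33 °C = 331.48 K.
W = η·Q_H = 0.389 × 749 = 291.4 kJ, so Q_C = Q_H − W = 457.6 kJ.
Entropy balance on the reservoirs: −Q_H/T_H = -0.9892 kJ/K, +Q_C/T_C = 1.381 kJ/K.
ΔS_univ = −Q_H/T_H + Q_C/T_C = 0.391 kJ/K (> 0, since η = 0.389 < η_Carnot = 0.562).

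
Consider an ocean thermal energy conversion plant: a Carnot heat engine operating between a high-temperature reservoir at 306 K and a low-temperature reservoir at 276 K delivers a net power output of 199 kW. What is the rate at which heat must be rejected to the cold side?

η_rev = 1 − T_C/T_H = 1 − 276.00/306.00 = 0.0980.
Since Q_C/Q_H = T_C/T_H and Q_H = W/η, Q_C = W·T_C/(T_H − T_C) = 199 × 276.00/30.00 = 1830 kW.

Q̇_C ≈ 1830 kW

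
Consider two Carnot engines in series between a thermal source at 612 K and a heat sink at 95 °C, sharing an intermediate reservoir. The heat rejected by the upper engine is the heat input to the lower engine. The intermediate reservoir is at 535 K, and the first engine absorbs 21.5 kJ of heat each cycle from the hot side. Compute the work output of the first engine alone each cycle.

T_C = 95 °C → 95 + 273.15 = 368.15 K.
First-stage efficiency η₁ = 1 − T_m/T_H = 1 − 535.00/612.00 = 0.1258.
W₁ = η₁·Q_H = 0.1258 × 21.5 = 2.705 kJ.

W₁ ≈ 2.705 kJ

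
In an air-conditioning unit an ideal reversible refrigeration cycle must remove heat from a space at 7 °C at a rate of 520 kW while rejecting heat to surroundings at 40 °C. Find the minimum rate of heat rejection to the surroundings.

Q̇_H ≈ 581 kW

T_H = 40 °C → 40 + 273.15 = 313.15 K.
T_C = 7 °C → 7 + 273.15 = 280.15 K.
For a reversible cycle Q_H/Q_C = T_H/T_C, so Q_H = Q_C·T_H/T_C = 520 × 313.15/280.15 = 581 kW.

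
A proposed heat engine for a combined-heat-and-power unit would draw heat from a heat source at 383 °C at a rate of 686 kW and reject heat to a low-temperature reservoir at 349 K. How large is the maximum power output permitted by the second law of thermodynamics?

Ẇ_max ≈ 321.1 kW

T_H = 383 °C → 383 + 273.15 = 656.15 K.
The upper bound on efficiency is η_max = 1 − T_C/T_H = 1 − 349.00/656.15 = 0.4681.
W_max = η_max · Q_H = 0.4681 × 686 = 321.1 kW.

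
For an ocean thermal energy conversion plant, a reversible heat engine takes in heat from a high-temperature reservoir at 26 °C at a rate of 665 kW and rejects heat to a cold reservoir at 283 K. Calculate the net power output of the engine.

T_H = 26 °C → 26 + 273.15 = 299.15 K.
For a reversible engine, η = 1 − T_C/T_H = 1 − 283.00/299.15 = 0.0540.
W = η·Q_H = 0.0540 × 665 = 35.9 kW.

Ẇ ≈ 35.9 kW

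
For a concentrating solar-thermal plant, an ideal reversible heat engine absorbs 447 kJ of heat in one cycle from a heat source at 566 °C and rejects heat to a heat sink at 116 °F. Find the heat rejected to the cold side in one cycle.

Q_C ≈ 170.4 kJ

T_H = 566 °C → 566 + 273.15 = 839.15 K.
T_C = 116 °F → (116 − 32) × 5/9 = 46.67 °C = 319.82 K.
Since the cycle is reversible, η = 1 − T_C/T_H = 1 − 319.82/839.15 = 0.6189.
For a reversible cycle Q_C/Q_H = T_C/T_H, so Q_C = 447 × 319.82/839.15 = 170.4 kJ.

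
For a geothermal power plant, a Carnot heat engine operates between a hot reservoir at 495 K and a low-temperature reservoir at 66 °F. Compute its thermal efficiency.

T_C = 66 °F → (66 − 32) × 5/9 = 18.89 °C = 292.04 K.
The Carnot efficiency is η = 1 − T_C/T_H = 1 − 292.04/495.00 = 0.4100.

η ≈ 0.4100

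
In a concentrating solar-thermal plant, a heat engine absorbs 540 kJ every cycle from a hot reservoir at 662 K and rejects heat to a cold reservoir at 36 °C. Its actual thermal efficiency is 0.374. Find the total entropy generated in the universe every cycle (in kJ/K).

ΔS_univ ≈ 0.278 kJ/K

T_C = 36 °C → 36 + 273.15 = 309.15 K.
W = η·Q_H = 0.374 × 540 = 202.0 kJ, so Q_C = Q_H − W = 338.0 kJ.
Reservoir entropy changes: ΔS_H = −Q_H/T_H = −540/662.00 = -0.8157 kJ/K and ΔS_C = +Q_C/T_C = 338.0/309.15 = 1.093 kJ/K.
ΔS_univ = −Q_H/T_H + Q_C/T_C = 0.278 kJ/K (> 0, since η = 0.374 < η_Carnot = 0.533).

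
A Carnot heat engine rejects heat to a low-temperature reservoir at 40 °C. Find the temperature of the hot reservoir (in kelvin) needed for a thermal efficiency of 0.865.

T_C = 40 °C → 40 + 273.15 = 313.15 K.
From η = 1 − T_C/T_H, solving for T_H gives T_H = T_C/(1 − η) = 313.15/(1 − 0.865) = 2320 K.

T_H ≈ 2320 K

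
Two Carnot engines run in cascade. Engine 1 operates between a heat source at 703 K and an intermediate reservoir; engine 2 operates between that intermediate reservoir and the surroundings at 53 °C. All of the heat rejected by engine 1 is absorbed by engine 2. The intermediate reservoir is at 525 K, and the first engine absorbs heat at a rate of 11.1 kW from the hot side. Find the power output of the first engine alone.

Ẇ₁ ≈ 2.81 kW

T_C = 53 °C → 53 + 273.15 = 326.15 K.
First-stage efficiency η₁ = 1 − T_m/T_H = 1 − 525.00/703.00 = 0.2532.
W₁ = η₁·Q_H = 0.2532 × 11.1 = 2.81 kW.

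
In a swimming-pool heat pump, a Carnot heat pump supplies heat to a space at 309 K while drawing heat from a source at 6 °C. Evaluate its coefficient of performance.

COP_HP ≈ 10.4

T_C = 6 °C → 6 + 273.15 = 279.15 K.
COP_HP = T_H/(T_H − T_C) = 309.00/(309.00 − 279.15) = 10.4.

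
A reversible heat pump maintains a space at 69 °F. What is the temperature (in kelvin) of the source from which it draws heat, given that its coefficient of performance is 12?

T_H = 69 °F → (69 − 32) × 5/9 = 20.56 °C = 293.71 K.
COP_HP = T_H/(T_H − T_C) ⇒ T_C = T_H·(COP_HP − 1)/COP_HP = 293.71 × (12 − 1)/12 = 269 K.

T_C ≈ 269 K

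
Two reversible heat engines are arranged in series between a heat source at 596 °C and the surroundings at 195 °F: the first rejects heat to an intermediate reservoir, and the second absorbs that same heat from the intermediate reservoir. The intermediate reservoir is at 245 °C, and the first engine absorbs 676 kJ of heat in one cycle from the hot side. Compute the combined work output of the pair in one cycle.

T_H = 596 °C → 596 + 273.15 = 869.15 K.
T_C = 195 °F → (195 − 32) × 5/9 = 90.56 °C = 363.71 K.
Two reversible stages in series are equivalent to a single Carnot engine between T_H and T_C, so η_total = 1 − T_C/T_H = 1 − 363.71/869.15 = 0.5815.
W_total = η_total · Q_H = 0.5815 × 676 = 393 kJ.

W_total ≈ 393 kJ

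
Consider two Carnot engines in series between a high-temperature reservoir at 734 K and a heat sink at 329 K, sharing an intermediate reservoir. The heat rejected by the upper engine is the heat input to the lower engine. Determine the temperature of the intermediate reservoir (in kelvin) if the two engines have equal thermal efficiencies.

Equal efficiencies require 1 − T_m/T_H = 1 − T_C/T_m, i.e. T_m/T_H = T_C/T_m, so T_m = √(T_H·T_C) = √(734.00 × 329.00) = 491 K.

T_m ≈ 491 K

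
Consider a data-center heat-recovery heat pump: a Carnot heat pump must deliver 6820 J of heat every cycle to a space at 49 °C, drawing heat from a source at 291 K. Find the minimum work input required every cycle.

T_H = 49 °C → 49 + 273.15 = 322.15 K.
For a reversible heat pump, COP_HP = T_H/(T_H − T_C) = 322.15/31.15 = 10.3419.
W = Q_H/COP_HP = 6820/10.3419 = 659 J.

W_in ≈ 659 J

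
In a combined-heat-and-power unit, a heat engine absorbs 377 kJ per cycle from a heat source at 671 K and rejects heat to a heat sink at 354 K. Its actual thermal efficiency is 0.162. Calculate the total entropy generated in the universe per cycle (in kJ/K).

ΔS_univ ≈ 0.331 kJ/K

W = η·Q_H = 0.162 × 377 = 61.07 kJ, so Q_C = Q_H − W = 315.9 kJ.
The hot reservoir loses entropy Q_H/T_H = 377/671.00 = 0.5618 kJ/K; the cold reservoir gains Q_C/T_C = 315.9/354.00 = 0.8924 kJ/K.
ΔS_univ = −Q_H/T_H + Q_C/T_C = 0.331 kJ/K (> 0, since η = 0.162 < η_Carnot = 0.472).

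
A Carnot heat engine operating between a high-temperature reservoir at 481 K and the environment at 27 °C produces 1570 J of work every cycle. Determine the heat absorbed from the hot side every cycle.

T_C = 27 °C → 27 + 273.15 = 300.15 K.
The Carnot efficiency is η = 1 − T_C/T_H = 1 − 300.15/481.00 = 0.3760.
Q_H = W/η = 1570/0.3760 = 4176 J.

Q_H ≈ 4176 J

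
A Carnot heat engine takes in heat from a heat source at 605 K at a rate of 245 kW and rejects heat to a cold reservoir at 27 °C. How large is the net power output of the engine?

Ẇ ≈ 123.5 kW

T_C = 27 °C → 27 + 273.15 = 300.15 K.
Since the cycle is reversible, η = 1 − T_C/T_H = 1 − 300.15/605.00 = 0.5039.
W = η·Q_H = 0.5039 × 245 = 123.5 kW.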